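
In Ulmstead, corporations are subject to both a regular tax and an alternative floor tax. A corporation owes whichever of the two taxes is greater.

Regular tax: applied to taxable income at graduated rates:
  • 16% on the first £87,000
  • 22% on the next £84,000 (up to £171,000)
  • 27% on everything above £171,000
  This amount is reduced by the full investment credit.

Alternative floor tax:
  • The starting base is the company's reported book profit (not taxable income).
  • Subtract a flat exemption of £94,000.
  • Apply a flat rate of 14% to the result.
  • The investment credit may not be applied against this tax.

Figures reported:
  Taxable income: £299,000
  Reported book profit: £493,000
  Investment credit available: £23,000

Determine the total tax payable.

Regular tax:
  £87,000 × 16% = £13,920
  £84,000 × 22% = £18,480
  £128,000 × 27% = £34,560
  → £66,960
  Less investment credit £23,000 → £43,960

Alternative floor tax:
  Base (reported book profit): £493,000
  Less exemption £94,000 → base £399,000
  £399,000 × 14% = £55,860

£55,860 > £43,960, so the alternative floor tax is the binding amount.

£55,860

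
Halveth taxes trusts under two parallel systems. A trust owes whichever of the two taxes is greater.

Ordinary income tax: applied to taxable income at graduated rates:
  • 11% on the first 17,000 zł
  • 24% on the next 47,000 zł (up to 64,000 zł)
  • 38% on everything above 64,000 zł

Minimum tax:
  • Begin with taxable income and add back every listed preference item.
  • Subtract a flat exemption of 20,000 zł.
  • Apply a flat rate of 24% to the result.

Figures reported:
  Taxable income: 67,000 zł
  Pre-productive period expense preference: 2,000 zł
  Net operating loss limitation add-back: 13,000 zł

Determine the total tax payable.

14,880 zł

Minimum tax:
  Adjusted income: 67,000 zł + 2,000 zł + 13,000 zł = 82,000 zł
  Less exemption 20,000 zł → base 62,000 zł
  62,000 zł × 24% = 14,880 zł

Ordinary income tax:
  17,000 zł × 11% = 1,870 zł
  47,000 zł × 24% = 11,280 zł
  3,000 zł × 38% = 1,140 zł
  → 14,290 zł

14,880 zł > 14,290 zł, so the minimum tax is the binding amount.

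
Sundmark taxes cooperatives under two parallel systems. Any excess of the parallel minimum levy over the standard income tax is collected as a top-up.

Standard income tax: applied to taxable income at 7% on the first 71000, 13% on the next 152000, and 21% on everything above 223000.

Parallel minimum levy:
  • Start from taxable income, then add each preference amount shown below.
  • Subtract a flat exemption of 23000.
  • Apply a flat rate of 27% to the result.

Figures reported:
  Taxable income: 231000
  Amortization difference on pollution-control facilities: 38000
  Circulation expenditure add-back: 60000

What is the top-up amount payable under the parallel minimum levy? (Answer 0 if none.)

56210

Standard income tax:
  71000 × 7% = 4970
  152000 × 13% = 19760
  8000 × 21% = 1680
  → 26410

Parallel minimum levy:
  Adjusted income: 231000 + 38000 + 60000 = 329000
  Less exemption 23000 → base 306000
  306000 × 27% = 82620

Excess of parallel minimum levy over standard income tax: 82620 − 26410 = 56210.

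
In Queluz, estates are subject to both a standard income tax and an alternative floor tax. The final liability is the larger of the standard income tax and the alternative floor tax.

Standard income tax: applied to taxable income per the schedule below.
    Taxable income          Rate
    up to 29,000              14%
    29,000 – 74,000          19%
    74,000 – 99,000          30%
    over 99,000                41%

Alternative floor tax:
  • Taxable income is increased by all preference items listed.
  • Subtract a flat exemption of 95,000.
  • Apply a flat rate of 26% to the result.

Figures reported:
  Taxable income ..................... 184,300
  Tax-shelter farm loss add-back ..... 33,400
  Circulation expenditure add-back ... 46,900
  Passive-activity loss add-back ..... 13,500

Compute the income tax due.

55,083

Alternative floor tax:
  Adjusted income: 184,300 + 33,400 + 46,900 + 13,500 = 278,100
  Less exemption 95,000 → base 183,100
  183,100 × 26% = 47,606

Standard income tax:
  29,000 × 14% = 4,060
  45,000 × 19% = 8,550
  25,000 × 30% = 7,500
  85,300 × 41% = 34,973
  → 55,083

55,083 > 47,606, so the standard income tax governs.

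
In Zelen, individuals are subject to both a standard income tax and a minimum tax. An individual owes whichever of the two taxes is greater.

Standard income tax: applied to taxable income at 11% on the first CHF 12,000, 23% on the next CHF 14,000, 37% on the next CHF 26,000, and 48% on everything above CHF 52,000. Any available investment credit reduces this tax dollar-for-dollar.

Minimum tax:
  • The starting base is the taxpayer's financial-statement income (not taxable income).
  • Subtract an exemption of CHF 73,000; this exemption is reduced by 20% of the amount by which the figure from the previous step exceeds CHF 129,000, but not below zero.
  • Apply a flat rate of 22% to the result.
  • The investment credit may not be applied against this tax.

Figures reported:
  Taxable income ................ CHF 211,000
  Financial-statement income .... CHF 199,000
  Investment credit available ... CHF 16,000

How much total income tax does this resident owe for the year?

Minimum tax:
  Base (financial-statement income): CHF 199,000
  Exemption: CHF 73,000 − 20% × (CHF 199,000 − CHF 129,000) = CHF 73,000 − CHF 14,000 = CHF 59,000
  Base: CHF 199,000 − CHF 59,000 = CHF 140,000
  CHF 140,000 × 22% = CHF 30,800

Standard income tax:
  CHF 12,000 × 11% = CHF 1,320
  CHF 14,000 × 23% = CHF 3,220
  CHF 26,000 × 37% = CHF 9,620
  CHF 159,000 × 48% = CHF 76,320
  → CHF 90,480
  Less investment credit CHF 16,000 → CHF 74,480

CHF 74,480 > CHF 30,800, so the standard income tax governs.

CHF 74,480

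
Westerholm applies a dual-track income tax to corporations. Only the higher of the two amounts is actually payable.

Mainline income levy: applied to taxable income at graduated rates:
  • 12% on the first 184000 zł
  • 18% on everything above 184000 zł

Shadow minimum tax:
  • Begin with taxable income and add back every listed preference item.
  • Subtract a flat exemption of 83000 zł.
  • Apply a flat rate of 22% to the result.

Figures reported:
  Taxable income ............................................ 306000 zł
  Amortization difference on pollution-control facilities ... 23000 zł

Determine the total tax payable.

54120 zł

Mainline income levy:
  184000 zł × 12% = 22080 zł
  122000 zł × 18% = 21960 zł
  → 44040 zł

Shadow minimum tax:
  Adjusted income: 306000 zł + 23000 zł = 329000 zł
  Less exemption 83000 zł → base 246000 zł
  246000 zł × 22% = 54120 zł

54120 zł > 44040 zł, so the shadow minimum tax is the binding amount.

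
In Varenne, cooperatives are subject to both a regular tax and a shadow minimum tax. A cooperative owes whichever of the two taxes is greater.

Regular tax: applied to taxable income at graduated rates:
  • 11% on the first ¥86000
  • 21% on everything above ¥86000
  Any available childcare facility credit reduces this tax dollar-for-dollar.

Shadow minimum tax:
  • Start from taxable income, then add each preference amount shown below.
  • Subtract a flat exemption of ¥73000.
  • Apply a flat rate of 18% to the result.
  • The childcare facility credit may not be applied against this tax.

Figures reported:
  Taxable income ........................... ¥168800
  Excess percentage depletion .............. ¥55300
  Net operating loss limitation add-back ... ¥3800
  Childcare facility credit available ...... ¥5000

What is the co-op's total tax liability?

¥27882

Regular tax:
  ¥86000 × 11% = ¥9460
  ¥82800 × 21% = ¥17388
  → ¥26848
  Less childcare facility credit ¥5000 → ¥21848

Shadow minimum tax:
  Adjusted income: ¥168800 + ¥55300 + ¥3800 = ¥227900
  Less exemption ¥73000 → base ¥154900
  ¥154900 × 18% = ¥27882

¥27882 > ¥21848, so the shadow minimum tax is the binding amount.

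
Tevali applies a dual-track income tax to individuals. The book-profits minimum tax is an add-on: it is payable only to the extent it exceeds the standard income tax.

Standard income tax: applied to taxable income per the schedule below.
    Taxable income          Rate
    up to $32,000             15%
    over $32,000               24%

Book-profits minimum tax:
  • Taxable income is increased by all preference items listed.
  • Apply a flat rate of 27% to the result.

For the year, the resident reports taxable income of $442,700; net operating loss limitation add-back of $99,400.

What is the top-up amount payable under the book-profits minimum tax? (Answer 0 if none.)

$42,999

Book-profits minimum tax:
  Adjusted income: $442,700 + $99,400 = $542,100
  $542,100 × 27% = $146,367

Standard income tax:
  $32,000 × 15% = $4,800
  $410,700 × 24% = $98,568
  → $103,368

Excess of book-profits minimum tax over standard income tax: $146,367 − $103,368 = $42,999.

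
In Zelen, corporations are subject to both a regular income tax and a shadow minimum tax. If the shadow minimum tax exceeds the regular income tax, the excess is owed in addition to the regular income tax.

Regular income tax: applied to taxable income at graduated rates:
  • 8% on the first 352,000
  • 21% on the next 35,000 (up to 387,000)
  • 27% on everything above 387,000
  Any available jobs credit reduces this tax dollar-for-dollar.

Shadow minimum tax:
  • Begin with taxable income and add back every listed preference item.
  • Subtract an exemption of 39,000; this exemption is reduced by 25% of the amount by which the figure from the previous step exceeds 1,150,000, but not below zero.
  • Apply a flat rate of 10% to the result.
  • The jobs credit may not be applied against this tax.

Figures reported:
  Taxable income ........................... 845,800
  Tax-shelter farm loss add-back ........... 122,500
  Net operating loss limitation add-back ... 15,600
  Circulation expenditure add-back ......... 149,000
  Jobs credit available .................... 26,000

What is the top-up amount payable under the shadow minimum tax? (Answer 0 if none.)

Regular income tax:
  352,000 × 8% = 28,160
  35,000 × 21% = 7,350
  458,800 × 27% = 123,876
  → 159,386
  Less jobs credit 26,000 → 133,386

Shadow minimum tax:
  Adjusted income: 845,800 + 122,500 + 15,600 + 149,000 = 1,132,900
  Exemption: 1,132,900 ≤ 1,150,000, so full 39,000 applies
  Base: 1,132,900 − 39,000 = 1,093,900
  1,093,900 × 10% = 109,390

109,390 ≤ 133,386, so no add-on is due.

0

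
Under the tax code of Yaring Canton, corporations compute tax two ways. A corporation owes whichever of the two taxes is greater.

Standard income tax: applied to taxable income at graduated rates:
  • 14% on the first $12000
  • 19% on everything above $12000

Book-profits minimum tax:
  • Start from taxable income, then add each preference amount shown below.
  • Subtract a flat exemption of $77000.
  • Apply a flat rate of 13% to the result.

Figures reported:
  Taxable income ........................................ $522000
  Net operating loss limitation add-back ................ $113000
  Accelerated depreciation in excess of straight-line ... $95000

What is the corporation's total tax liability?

Book-profits minimum tax:
  Adjusted income: $522000 + $113000 + $95000 = $730000
  Less exemption $77000 → base $653000
  $653000 × 13% = $84890

Standard income tax:
  $12000 × 14% = $1680
  $510000 × 19% = $96900
  → $98580

$98580 > $84890, so the standard income tax governs.

$98580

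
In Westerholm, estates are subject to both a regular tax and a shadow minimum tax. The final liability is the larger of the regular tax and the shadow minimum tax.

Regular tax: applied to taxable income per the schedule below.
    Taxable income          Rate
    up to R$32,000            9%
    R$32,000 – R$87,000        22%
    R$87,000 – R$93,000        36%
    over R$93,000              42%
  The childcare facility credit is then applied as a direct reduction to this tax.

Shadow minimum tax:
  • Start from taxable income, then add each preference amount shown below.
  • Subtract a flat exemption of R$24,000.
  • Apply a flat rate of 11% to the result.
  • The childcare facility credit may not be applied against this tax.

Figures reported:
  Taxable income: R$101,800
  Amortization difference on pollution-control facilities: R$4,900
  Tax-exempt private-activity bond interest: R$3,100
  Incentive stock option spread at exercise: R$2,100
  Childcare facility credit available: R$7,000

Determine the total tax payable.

Regular tax:
  R$32,000 × 9% = R$2,880
  R$55,000 × 22% = R$12,100
  R$6,000 × 36% = R$2,160
  R$8,800 × 42% = R$3,696
  → R$20,836
  Less childcare facility credit R$7,000 → R$13,836

Shadow minimum tax:
  Adjusted income: R$101,800 + R$4,900 + R$3,100 + R$2,100 = R$111,900
  Less exemption R$24,000 → base R$87,900
  R$87,900 × 11% = R$9,669

R$13,836 > R$9,669, so the regular tax governs.

R$13,836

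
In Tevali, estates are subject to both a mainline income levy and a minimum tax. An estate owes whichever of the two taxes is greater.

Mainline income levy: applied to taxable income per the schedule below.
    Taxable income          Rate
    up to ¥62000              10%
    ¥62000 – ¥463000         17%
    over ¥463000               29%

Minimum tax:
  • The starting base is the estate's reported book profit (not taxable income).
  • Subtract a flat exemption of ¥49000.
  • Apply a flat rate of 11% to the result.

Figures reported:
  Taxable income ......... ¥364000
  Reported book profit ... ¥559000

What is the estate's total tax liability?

Mainline income levy:
  ¥62000 × 10% = ¥6200
  ¥302000 × 17% = ¥51340
  → ¥57540

Minimum tax:
  Base (reported book profit): ¥559000
  Less exemption ¥49000 → base ¥510000
  ¥510000 × 11% = ¥56100

¥57540 > ¥56100, so the mainline income levy governs.

¥57540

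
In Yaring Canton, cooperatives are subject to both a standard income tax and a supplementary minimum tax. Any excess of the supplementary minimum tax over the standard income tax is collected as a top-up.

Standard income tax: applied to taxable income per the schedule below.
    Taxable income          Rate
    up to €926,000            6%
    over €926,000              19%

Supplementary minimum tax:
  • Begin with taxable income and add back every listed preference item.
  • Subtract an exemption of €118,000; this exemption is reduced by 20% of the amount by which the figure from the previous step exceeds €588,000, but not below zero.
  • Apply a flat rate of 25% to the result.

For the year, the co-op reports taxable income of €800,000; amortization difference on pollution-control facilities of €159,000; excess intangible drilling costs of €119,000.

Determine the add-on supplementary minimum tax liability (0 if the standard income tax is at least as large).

Standard income tax:
  €800,000 × 6% = €48,000

Supplementary minimum tax:
  Adjusted income: €800,000 + €159,000 + €119,000 = €1,078,000
  Exemption: €118,000 − 20% × (€1,078,000 − €588,000) = €118,000 − €98,000 = €20,000
  Base: €1,078,000 − €20,000 = €1,058,000
  €1,058,000 × 25% = €264,500

Excess of supplementary minimum tax over standard income tax: €264,500 − €48,000 = €216,500.

€216,500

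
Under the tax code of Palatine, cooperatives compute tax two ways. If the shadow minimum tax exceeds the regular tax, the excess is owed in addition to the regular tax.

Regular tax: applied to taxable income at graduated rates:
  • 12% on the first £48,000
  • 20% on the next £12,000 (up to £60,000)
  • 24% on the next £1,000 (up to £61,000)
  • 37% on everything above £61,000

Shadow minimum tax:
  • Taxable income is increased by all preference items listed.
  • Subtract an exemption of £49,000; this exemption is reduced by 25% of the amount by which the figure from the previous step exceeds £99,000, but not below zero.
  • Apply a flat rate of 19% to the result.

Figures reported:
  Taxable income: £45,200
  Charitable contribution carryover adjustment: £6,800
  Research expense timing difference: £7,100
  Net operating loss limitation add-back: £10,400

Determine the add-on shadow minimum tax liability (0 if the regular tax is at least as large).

£0

Shadow minimum tax:
  Adjusted income: £45,200 + £6,800 + £7,100 + £10,400 = £69,500
  Exemption: £69,500 ≤ £99,000, so full £49,000 applies
  Base: £69,500 − £49,000 = £20,500
  £20,500 × 19% = £3,895

Regular tax:
  £45,200 × 12% = £5,424

£3,895 ≤ £5,424, so no add-on is due.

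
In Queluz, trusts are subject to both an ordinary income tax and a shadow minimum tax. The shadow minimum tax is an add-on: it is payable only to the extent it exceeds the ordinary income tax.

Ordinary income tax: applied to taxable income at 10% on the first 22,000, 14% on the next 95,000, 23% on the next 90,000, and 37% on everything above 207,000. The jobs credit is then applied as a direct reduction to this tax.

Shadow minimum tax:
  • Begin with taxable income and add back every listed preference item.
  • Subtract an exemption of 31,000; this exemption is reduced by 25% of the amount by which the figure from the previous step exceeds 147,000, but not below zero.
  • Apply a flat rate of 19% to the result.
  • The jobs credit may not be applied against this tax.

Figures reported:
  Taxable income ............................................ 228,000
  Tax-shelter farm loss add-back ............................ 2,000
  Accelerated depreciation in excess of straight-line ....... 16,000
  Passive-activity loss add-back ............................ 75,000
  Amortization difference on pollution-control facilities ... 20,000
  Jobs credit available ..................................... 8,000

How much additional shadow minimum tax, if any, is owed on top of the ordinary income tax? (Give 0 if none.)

28,820

Shadow minimum tax:
  Adjusted income: 228,000 + 2,000 + 16,000 + 75,000 + 20,000 = 341,000
  Exemption: 25% × (341,000 − 147,000) = 48,500 ≥ 31,000, so the exemption is fully phased out
  Base: 341,000 − 0 = 341,000
  341,000 × 19% = 64,790

Ordinary income tax:
  22,000 × 10% = 2,200
  95,000 × 14% = 13,300
  90,000 × 23% = 20,700
  21,000 × 37% = 7,770
  → 43,970
  Less jobs credit 8,000 → 35,970

Excess of shadow minimum tax over ordinary income tax: 64,790 − 35,970 = 28,820.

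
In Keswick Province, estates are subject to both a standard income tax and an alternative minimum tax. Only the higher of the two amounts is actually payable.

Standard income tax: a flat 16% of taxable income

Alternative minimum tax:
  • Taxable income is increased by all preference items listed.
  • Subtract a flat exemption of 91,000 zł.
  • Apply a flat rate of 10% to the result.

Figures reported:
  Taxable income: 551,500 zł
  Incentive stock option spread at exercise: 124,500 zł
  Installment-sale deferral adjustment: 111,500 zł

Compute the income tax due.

Alternative minimum tax:
  Adjusted income: 551,500 zł + 124,500 zł + 111,500 zł = 787,500 zł
  Less exemption 91,000 zł → base 696,500 zł
  696,500 zł × 10% = 69,650 zł

Standard income tax:
  551,500 zł × 16% = 88,240 zł

88,240 zł > 69,650 zł, so the standard income tax governs.

88,240 zł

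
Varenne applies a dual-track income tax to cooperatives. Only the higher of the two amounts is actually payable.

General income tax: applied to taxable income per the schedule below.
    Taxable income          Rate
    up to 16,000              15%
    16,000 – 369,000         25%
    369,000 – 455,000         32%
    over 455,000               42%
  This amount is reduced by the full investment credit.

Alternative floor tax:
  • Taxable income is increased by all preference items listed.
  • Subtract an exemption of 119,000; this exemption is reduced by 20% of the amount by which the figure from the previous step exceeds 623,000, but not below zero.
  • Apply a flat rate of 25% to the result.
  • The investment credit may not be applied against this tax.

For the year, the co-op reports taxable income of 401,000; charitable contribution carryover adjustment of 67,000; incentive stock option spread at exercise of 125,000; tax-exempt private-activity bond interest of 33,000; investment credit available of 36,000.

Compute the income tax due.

General income tax:
  16,000 × 15% = 2,400
  353,000 × 25% = 88,250
  32,000 × 32% = 10,240
  → 100,890
  Less investment credit 36,000 → 64,890

Alternative floor tax:
  Adjusted income: 401,000 + 67,000 + 125,000 + 33,000 = 626,000
  Exemption: 119,000 − 20% × (626,000 − 623,000) = 119,000 − 600 = 118,400
  Base: 626,000 − 118,400 = 507,600
  507,600 × 25% = 126,900

126,900 > 64,890, so the alternative floor tax is the binding amount.

126,900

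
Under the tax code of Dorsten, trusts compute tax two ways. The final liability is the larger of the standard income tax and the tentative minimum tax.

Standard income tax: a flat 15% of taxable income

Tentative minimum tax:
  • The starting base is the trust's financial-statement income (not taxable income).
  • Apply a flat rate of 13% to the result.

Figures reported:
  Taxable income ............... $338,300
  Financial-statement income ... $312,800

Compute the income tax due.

$50,745

Standard income tax:
  $338,300 × 15% = $50,745

Tentative minimum tax:
  Base (financial-statement income): $312,800
  $312,800 × 13% = $40,664

$50,745 > $40,664, so the standard income tax governs.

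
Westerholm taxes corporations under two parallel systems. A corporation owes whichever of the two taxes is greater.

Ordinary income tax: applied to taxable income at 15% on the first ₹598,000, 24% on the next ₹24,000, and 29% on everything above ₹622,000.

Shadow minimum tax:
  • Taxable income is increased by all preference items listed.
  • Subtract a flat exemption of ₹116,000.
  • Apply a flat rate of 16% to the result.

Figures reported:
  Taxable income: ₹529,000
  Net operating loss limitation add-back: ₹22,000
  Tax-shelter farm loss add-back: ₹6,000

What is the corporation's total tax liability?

₹79,350

Ordinary income tax:
  ₹529,000 × 15% = ₹79,350

Shadow minimum tax:
  Adjusted income: ₹529,000 + ₹22,000 + ₹6,000 = ₹557,000
  Less exemption ₹116,000 → base ₹441,000
  ₹441,000 × 16% = ₹70,560

₹79,350 > ₹70,560, so the ordinary income tax governs.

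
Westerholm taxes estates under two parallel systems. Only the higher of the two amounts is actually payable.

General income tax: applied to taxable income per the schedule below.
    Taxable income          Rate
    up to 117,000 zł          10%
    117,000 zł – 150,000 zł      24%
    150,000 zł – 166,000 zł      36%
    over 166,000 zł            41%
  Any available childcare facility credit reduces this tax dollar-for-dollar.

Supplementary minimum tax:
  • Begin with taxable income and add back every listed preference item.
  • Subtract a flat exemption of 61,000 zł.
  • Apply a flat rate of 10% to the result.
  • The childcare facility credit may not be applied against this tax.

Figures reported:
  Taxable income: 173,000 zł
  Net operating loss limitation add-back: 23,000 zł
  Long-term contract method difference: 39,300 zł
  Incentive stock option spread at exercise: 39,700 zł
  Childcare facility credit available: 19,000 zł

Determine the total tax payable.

21,400 zł

Supplementary minimum tax:
  Adjusted income: 173,000 zł + 23,000 zł + 39,300 zł + 39,700 zł = 275,000 zł
  Less exemption 61,000 zł → base 214,000 zł
  214,000 zł × 10% = 21,400 zł

General income tax:
  117,000 zł × 10% = 11,700 zł
  33,000 zł × 24% = 7,920 zł
  16,000 zł × 36% = 5,760 zł
  7,000 zł × 41% = 2,870 zł
  → 28,250 zł
  Less childcare facility credit 19,000 zł → 9,250 zł

21,400 zł > 9,250 zł, so the supplementary minimum tax is the binding amount.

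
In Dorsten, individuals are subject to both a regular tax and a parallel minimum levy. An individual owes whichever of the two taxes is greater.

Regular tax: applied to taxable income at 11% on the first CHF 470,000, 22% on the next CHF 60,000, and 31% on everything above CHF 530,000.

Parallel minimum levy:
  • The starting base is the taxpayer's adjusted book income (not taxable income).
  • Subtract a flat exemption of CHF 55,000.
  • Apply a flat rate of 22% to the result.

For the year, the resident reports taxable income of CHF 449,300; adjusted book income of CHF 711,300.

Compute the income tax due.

Parallel minimum levy:
  Base (adjusted book income): CHF 711,300
  Less exemption CHF 55,000 → base CHF 656,300
  CHF 656,300 × 22% = CHF 144,386

Regular tax:
  CHF 449,300 × 11% = CHF 49,423

CHF 144,386 > CHF 49,423, so the parallel minimum levy is the binding amount.

CHF 144,386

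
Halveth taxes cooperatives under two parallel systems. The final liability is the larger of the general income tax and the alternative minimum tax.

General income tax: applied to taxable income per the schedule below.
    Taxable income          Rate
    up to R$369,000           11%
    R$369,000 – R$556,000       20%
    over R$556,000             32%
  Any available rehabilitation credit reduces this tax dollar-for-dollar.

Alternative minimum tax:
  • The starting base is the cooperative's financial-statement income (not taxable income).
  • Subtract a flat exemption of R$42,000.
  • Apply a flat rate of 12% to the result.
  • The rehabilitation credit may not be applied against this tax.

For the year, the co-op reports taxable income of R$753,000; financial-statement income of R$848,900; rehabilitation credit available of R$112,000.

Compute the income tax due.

General income tax:
  R$369,000 × 11% = R$40,590
  R$187,000 × 20% = R$37,400
  R$197,000 × 32% = R$63,040
  → R$141,030
  Less rehabilitation credit R$112,000 → R$29,030

Alternative minimum tax:
  Base (financial-statement income): R$848,900
  Less exemption R$42,000 → base R$806,900
  R$806,900 × 12% = R$96,828

R$96,828 > R$29,030, so the alternative minimum tax is the binding amount.

R$96,828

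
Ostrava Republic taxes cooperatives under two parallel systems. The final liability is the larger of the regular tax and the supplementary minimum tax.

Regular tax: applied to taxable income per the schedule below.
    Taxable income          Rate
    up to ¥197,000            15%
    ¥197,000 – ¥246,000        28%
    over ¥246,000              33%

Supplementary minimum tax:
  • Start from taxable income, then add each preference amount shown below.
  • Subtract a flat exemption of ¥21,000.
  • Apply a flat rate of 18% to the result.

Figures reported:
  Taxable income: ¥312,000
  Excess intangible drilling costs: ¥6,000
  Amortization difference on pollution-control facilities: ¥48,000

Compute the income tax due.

Regular tax:
  ¥197,000 × 15% = ¥29,550
  ¥49,000 × 28% = ¥13,720
  ¥66,000 × 33% = ¥21,780
  → ¥65,050

Supplementary minimum tax:
  Adjusted income: ¥312,000 + ¥6,000 + ¥48,000 = ¥366,000
  Less exemption ¥21,000 → base ¥345,000
  ¥345,000 × 18% = ¥62,100

¥65,050 > ¥62,100, so the regular tax governs.

¥65,050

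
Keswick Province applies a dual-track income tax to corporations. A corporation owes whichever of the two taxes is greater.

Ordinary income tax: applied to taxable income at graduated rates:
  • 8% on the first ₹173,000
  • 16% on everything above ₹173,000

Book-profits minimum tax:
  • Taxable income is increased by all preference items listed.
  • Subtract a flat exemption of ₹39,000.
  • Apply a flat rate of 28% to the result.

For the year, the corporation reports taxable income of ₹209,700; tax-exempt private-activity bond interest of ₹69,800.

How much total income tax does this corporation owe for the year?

₹67,340

Book-profits minimum tax:
  Adjusted income: ₹209,700 + ₹69,800 = ₹279,500
  Less exemption ₹39,000 → base ₹240,500
  ₹240,500 × 28% = ₹67,340

Ordinary income tax:
  ₹173,000 × 8% = ₹13,840
  ₹36,700 × 16% = ₹5,872
  → ₹19,712

₹67,340 > ₹19,712, so the book-profits minimum tax is the binding amount.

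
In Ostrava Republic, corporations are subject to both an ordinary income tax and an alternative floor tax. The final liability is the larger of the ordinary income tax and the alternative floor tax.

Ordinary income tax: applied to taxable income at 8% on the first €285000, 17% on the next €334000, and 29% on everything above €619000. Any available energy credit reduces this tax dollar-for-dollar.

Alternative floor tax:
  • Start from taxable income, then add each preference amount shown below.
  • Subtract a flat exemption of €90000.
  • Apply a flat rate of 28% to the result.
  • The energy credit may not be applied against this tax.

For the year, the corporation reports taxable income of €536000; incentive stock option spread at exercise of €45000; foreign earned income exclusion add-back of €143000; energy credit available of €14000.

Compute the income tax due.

€177520

Alternative floor tax:
  Adjusted income: €536000 + €45000 + €143000 = €724000
  Less exemption €90000 → base €634000
  €634000 × 28% = €177520

Ordinary income tax:
  €285000 × 8% = €22800
  €251000 × 17% = €42670
  → €65470
  Less energy credit €14000 → €51470

€177520 > €51470, so the alternative floor tax is the binding amount.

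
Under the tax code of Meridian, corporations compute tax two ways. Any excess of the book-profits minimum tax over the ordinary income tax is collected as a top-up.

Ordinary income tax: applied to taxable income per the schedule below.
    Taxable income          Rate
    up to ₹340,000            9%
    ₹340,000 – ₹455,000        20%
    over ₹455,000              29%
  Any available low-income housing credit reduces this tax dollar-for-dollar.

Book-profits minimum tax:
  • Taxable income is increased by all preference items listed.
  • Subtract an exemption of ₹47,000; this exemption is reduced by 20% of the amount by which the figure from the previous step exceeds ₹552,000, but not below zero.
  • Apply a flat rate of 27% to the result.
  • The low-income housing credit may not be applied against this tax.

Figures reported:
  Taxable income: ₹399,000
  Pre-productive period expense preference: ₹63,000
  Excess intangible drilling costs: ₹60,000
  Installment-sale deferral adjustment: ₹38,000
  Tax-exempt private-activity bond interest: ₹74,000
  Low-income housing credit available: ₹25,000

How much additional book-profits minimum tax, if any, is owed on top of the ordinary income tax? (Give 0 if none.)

₹145,518

Book-profits minimum tax:
  Adjusted income: ₹399,000 + ₹63,000 + ₹60,000 + ₹38,000 + ₹74,000 = ₹634,000
  Exemption: ₹47,000 − 20% × (₹634,000 − ₹552,000) = ₹47,000 − ₹16,400 = ₹30,600
  Base: ₹634,000 − ₹30,600 = ₹603,400
  ₹603,400 × 27% = ₹162,918

Ordinary income tax:
  ₹340,000 × 9% = ₹30,600
  ₹59,000 × 20% = ₹11,800
  → ₹42,400
  Less low-income housing credit ₹25,000 → ₹17,400

Excess of book-profits minimum tax over ordinary income tax: ₹162,918 − ₹17,400 = ₹145,518.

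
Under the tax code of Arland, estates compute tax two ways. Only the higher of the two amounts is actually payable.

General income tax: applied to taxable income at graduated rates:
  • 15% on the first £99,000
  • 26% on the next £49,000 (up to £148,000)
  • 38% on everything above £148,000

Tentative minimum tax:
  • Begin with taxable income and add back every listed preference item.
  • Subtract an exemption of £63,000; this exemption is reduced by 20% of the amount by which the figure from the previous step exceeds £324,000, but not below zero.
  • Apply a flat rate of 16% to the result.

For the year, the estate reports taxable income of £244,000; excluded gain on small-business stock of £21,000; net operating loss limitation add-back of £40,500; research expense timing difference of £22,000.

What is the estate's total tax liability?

Tentative minimum tax:
  Adjusted income: £244,000 + £21,000 + £40,500 + £22,000 = £327,500
  Exemption: £63,000 − 20% × (£327,500 − £324,000) = £63,000 − £700 = £62,300
  Base: £327,500 − £62,300 = £265,200
  £265,200 × 16% = £42,432

General income tax:
  £99,000 × 15% = £14,850
  £49,000 × 26% = £12,740
  £96,000 × 38% = £36,480
  → £64,070

£64,070 > £42,432, so the general income tax governs.

£64,070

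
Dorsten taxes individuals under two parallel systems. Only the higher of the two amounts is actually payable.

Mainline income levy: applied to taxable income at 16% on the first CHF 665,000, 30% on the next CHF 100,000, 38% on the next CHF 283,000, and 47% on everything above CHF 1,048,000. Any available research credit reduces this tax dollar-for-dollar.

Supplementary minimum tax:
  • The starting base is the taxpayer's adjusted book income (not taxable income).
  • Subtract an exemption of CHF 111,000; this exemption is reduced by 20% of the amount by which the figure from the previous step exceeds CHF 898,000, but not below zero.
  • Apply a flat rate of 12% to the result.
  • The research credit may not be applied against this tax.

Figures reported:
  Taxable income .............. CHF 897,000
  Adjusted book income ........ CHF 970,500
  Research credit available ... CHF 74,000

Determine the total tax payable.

CHF 112,560

Mainline income levy:
  CHF 665,000 × 16% = CHF 106,400
  CHF 100,000 × 30% = CHF 30,000
  CHF 132,000 × 38% = CHF 50,160
  → CHF 186,560
  Less research credit CHF 74,000 → CHF 112,560

Supplementary minimum tax:
  Base (adjusted book income): CHF 970,500
  Exemption: CHF 111,000 − 20% × (CHF 970,500 − CHF 898,000) = CHF 111,000 − CHF 14,500 = CHF 96,500
  Base: CHF 970,500 − CHF 96,500 = CHF 874,000
  CHF 874,000 × 12% = CHF 104,880

CHF 112,560 > CHF 104,880, so the mainline income levy governs.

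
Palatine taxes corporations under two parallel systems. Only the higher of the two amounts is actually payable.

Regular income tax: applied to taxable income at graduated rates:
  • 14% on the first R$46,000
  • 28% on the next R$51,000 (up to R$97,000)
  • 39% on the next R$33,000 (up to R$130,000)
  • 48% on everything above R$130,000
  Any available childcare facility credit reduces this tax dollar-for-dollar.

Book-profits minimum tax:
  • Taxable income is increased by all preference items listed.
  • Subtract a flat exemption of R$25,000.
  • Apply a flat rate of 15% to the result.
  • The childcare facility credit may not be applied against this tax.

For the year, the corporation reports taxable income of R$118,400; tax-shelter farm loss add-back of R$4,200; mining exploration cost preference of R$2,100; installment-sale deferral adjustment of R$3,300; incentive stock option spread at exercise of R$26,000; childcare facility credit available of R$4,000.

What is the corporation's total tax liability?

Regular income tax:
  R$46,000 × 14% = R$6,440
  R$51,000 × 28% = R$14,280
  R$21,400 × 39% = R$8,346
  → R$29,066
  Less childcare facility credit R$4,000 → R$25,066

Book-profits minimum tax:
  Adjusted income: R$118,400 + R$4,200 + R$2,100 + R$3,300 + R$26,000 = R$154,000
  Less exemption R$25,000 → base R$129,000
  R$129,000 × 15% = R$19,350

R$25,066 > R$19,350, so the regular income tax governs.

R$25,066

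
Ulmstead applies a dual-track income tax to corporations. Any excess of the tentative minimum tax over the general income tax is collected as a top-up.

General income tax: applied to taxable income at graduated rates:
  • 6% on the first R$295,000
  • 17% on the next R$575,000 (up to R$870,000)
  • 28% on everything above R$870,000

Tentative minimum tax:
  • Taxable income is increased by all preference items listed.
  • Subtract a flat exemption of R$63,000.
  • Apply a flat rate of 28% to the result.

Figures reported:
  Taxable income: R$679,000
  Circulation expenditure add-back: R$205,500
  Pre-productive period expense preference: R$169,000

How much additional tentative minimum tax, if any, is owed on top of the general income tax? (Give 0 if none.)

R$194,360

Tentative minimum tax:
  Adjusted income: R$679,000 + R$205,500 + R$169,000 = R$1,053,500
  Less exemption R$63,000 → base R$990,500
  R$990,500 × 28% = R$277,340

General income tax:
  R$295,000 × 6% = R$17,700
  R$384,000 × 17% = R$65,280
  → R$82,980

Excess of tentative minimum tax over general income tax: R$277,340 − R$82,980 = R$194,360.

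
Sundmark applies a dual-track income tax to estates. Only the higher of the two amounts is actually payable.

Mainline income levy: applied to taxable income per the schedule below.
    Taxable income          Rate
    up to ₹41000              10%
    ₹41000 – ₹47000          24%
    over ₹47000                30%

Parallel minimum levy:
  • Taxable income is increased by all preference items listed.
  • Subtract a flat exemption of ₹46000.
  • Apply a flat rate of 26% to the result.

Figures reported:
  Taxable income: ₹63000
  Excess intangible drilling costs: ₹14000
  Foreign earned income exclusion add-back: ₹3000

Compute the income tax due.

Parallel minimum levy:
  Adjusted income: ₹63000 + ₹14000 + ₹3000 = ₹80000
  Less exemption ₹46000 → base ₹34000
  ₹34000 × 26% = ₹8840

Mainline income levy:
  ₹41000 × 10% = ₹4100
  ₹6000 × 24% = ₹1440
  ₹16000 × 30% = ₹4800
  → ₹10340

₹10340 > ₹8840, so the mainline income levy governs.

₹10340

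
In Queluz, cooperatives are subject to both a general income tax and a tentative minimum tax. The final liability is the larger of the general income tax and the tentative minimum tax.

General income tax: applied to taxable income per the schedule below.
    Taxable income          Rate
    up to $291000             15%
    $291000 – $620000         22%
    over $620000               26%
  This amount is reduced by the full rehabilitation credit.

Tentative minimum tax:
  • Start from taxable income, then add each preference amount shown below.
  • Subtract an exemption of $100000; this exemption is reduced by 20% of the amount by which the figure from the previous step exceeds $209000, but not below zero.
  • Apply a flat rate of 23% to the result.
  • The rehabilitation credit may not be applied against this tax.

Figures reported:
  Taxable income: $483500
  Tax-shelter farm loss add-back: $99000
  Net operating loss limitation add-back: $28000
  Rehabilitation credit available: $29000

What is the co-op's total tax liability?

$135884

Tentative minimum tax:
  Adjusted income: $483500 + $99000 + $28000 = $610500
  Exemption: $100000 − 20% × ($610500 − $209000) = $100000 − $80300 = $19700
  Base: $610500 − $19700 = $590800
  $590800 × 23% = $135884

General income tax:
  $291000 × 15% = $43650
  $192500 × 22% = $42350
  → $86000
  Less rehabilitation credit $29000 → $57000

$135884 > $57000, so the tentative minimum tax is the binding amount.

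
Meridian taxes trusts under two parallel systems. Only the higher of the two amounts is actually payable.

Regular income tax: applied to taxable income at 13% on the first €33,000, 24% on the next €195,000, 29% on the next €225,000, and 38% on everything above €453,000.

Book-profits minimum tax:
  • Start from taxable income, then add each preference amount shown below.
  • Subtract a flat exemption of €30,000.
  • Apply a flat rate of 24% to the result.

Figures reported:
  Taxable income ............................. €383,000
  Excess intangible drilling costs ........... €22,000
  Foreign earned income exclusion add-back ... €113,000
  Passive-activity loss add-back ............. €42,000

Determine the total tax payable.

€127,200

Regular income tax:
  €33,000 × 13% = €4,290
  €195,000 × 24% = €46,800
  €155,000 × 29% = €44,950
  → €96,040

Book-profits minimum tax:
  Adjusted income: €383,000 + €22,000 + €113,000 + €42,000 = €560,000
  Less exemption €30,000 → base €530,000
  €530,000 × 24% = €127,200

€127,200 > €96,040, so the book-profits minimum tax is the binding amount.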